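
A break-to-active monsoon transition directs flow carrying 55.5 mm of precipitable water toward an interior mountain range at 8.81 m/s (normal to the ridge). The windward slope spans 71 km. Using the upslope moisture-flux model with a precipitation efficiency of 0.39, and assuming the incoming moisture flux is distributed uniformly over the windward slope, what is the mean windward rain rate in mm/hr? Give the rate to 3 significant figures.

Incoming column moisture flux per unit ridge length: F = V × PW = 8.81 × 55.5 = 488.955 mm·m/s.
Spread over the 71 km slope with efficiency ε = 0.39: R = ε·F/W = 0.39 × 488.955 / 71000 m = 2.686e-03 mm/s.
R = 2.686e-03 × 3600 = 9.67 mm/hr.

R ≈ 9.67 mm/hr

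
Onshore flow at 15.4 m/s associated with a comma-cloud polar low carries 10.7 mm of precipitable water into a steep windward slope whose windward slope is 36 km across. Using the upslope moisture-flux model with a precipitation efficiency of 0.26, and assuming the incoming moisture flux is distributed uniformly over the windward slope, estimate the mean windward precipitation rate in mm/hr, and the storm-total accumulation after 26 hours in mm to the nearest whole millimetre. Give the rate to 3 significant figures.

Incoming column moisture flux per unit ridge length: F = V × PW = 15.4 × 10.7 = 164.78 mm·m/s.
Spread over the 36 km slope with efficiency ε = 0.26: R = ε·F/W = 0.26 × 164.78 / 36000 m = 1.190e-03 mm/s.
R = 1.190e-03 × 3600 = 4.28 mm/hr.
Over 26 h: total = 4.28 × 26 = 111.28 ≈ 111 mm.

R ≈ 4.28 mm/hr; total ≈ 111 mm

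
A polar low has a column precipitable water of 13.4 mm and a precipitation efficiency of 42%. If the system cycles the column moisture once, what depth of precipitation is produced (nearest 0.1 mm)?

Precipitation = ε × PW = 0.42 × 13.4 = 5.6 mm.

precipitation ≈ 5.6 mm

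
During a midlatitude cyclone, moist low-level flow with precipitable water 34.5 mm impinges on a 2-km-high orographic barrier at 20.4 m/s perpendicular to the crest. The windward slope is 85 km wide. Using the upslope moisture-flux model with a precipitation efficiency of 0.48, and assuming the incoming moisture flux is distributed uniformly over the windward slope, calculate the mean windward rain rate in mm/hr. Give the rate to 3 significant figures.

Incoming column moisture flux per unit ridge length: F = V × PW = 20.4 × 34.5 = 703.8 mm·m/s.
Spread over the 85 km slope with efficiency ε = 0.48: R = ε·F/W = 0.48 × 703.8 / 85000 m = 3.974e-03 mm/s.
R = 3.974e-03 × 3600 = 14.3 mm/hr.

R ≈ 14.3 mm/hr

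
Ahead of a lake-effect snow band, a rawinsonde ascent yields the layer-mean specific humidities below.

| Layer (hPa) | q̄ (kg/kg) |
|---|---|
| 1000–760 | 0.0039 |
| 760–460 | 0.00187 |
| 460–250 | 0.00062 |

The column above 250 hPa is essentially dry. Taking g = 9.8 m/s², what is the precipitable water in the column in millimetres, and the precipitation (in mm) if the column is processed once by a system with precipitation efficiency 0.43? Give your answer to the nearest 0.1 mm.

Precipitable water is the column-integrated vapour mass per unit area: PW = (1/g) Σ q̄ Δp, with q in kg/kg and Δp in Pa (1 kg/m² of water = 1 mm).
Layer 1000–760 hPa: Δp = 240 hPa = 24000 Pa, q̄ = 0.0039 kg/kg → 0.0039 × 24000 / 9.8 = 9.55 mm
Layer 760–460 hPa: Δp = 300 hPa = 30000 Pa, q̄ = 0.00187 kg/kg → 0.00187 × 30000 / 9.8 = 5.72 mm
Layer 460–250 hPa: Δp = 210 hPa = 21000 Pa, q̄ = 0.00062 kg/kg → 0.00062 × 21000 / 9.8 = 1.33 mm
PW = 9.55 + 5.72 + 1.33 = 16.60 ≈ 16.6 mm.
Precipitation = ε × PW = 0.43 × 16.6 = 7.1 mm.

PW ≈ 16.6 mm; precipitation ≈ 7.1 mm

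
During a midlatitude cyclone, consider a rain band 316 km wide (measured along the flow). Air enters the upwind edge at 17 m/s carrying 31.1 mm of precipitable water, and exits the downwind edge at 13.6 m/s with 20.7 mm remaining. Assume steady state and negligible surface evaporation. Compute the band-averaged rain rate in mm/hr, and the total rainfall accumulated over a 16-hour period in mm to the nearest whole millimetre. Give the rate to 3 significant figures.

Column moisture flux per unit crosswind length is F = V × PW.
Inflow: F_in = 17 × 31.1 = 528.7 mm·m/s
Outflow: F_out = 13.6 × 20.7 = 281.52 mm·m/s
Steady-state rate R = (F_in − F_out)/L = (528.7 − 281.52) / 316000 m = 7.822e-04 mm/s.
R = 7.822e-04 × 3600 = 2.82 mm/hr.
Over 16 h: total = 2.82 × 16 = 45.12 ≈ 45 mm.

R ≈ 2.82 mm/hr; total ≈ 45 mm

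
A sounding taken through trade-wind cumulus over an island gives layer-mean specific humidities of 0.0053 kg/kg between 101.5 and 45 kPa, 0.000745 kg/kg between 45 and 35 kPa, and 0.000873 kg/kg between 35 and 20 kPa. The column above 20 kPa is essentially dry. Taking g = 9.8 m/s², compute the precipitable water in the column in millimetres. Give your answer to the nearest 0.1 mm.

PW ≈ 32.7 mm

Precipitable water is the column-integrated vapour mass per unit area: PW = (1/g) Σ q̄ Δp, with q in kg/kg and Δp in Pa (1 kg/m² of water = 1 mm).
Layer 101.5–45 kPa: Δp = 565 hPa = 56500 Pa, q̄ = 0.0053 kg/kg → 0.0053 × 56500 / 9.8 = 30.56 mm
Layer 45–35 kPa: Δp = 100 hPa = 10000 Pa, q̄ = 0.000745 kg/kg → 0.000745 × 10000 / 9.8 = 0.76 mm
Layer 35–20 kPa: Δp = 150 hPa = 15000 Pa, q̄ = 0.000873 kg/kg → 0.000873 × 15000 / 9.8 = 1.34 mm
PW = 30.56 + 0.76 + 1.34 = 32.66 ≈ 32.7 mm.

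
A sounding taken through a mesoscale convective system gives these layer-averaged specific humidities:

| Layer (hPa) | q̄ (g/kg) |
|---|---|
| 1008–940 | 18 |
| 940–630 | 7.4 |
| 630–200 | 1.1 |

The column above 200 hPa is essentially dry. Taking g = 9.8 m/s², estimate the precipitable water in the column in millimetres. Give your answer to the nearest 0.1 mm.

PW ≈ 40.7 mm

Precipitable water is the column-integrated vapour mass per unit area: PW = (1/g) Σ q̄ Δp, with q in kg/kg and Δp in Pa (1 kg/m² of water = 1 mm).
Layer 1008–940 hPa: Δp = 68 hPa = 6800 Pa, q̄ = 0.018 kg/kg → 0.018 × 6800 / 9.8 = 12.49 mm
Layer 940–630 hPa: Δp = 310 hPa = 31000 Pa, q̄ = 0.0074 kg/kg → 0.0074 × 31000 / 9.8 = 23.41 mm
Layer 630–200 hPa: Δp = 430 hPa = 43000 Pa, q̄ = 0.0011 kg/kg → 0.0011 × 43000 / 9.8 = 4.83 mm
PW = 12.49 + 23.41 + 4.83 = 40.73 ≈ 40.7 mm.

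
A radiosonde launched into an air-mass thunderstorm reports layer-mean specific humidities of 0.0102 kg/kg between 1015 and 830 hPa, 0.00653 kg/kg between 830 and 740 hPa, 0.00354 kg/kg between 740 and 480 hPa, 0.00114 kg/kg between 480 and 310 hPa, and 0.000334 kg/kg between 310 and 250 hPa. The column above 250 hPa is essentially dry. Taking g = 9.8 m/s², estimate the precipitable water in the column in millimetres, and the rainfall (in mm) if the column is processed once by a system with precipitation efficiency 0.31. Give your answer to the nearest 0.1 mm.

Precipitable water is the column-integrated vapour mass per unit area: PW = (1/g) Σ q̄ Δp, with q in kg/kg and Δp in Pa (1 kg/m² of water = 1 mm).
Layer 1015–830 hPa: Δp = 185 hPa = 18500 Pa, q̄ = 0.0102 kg/kg → 0.0102 × 18500 / 9.8 = 19.26 mm
Layer 830–740 hPa: Δp = 90 hPa = 9000 Pa, q̄ = 0.00653 kg/kg → 0.00653 × 9000 / 9.8 = 6.00 mm
Layer 740–480 hPa: Δp = 260 hPa = 26000 Pa, q̄ = 0.00354 kg/kg → 0.00354 × 26000 / 9.8 = 9.39 mm
Layer 480–310 hPa: Δp = 170 hPa = 17000 Pa, q̄ = 0.00114 kg/kg → 0.00114 × 17000 / 9.8 = 1.98 mm
Layer 310–250 hPa: Δp = 60 hPa = 6000 Pa, q̄ = 0.000334 kg/kg → 0.000334 × 6000 / 9.8 = 0.20 mm
PW = 19.26 + 6.00 + 9.39 + 1.98 + 0.20 = 36.83 ≈ 36.8 mm.
Rainfall = ε × PW = 0.31 × 36.8 = 11.4 mm.

PW ≈ 36.8 mm; rainfall ≈ 11.4 mm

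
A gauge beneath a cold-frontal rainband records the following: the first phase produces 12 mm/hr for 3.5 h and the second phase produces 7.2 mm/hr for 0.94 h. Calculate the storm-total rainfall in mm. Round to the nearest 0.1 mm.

Total = Σ Rᵢ Δtᵢ = 12 × 3.5 + 7.2 × 0.94
      = 42 + 6.768 = 48.8 mm.

total ≈ 48.8 mm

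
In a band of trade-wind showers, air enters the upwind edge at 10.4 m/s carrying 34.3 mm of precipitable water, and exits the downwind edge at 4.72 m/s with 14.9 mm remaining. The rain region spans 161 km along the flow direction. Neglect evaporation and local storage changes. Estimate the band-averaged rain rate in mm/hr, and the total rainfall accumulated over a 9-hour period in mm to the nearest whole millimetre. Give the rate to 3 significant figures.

R ≈ 6.40 mm/hr; total ≈ 58 mm

Column moisture flux per unit crosswind length is F = V × PW.
Inflow: F_in = 10.4 × 34.3 = 356.72 mm·m/s
Outflow: F_out = 4.72 × 14.9 = 70.328 mm·m/s
Steady-state rate R = (F_in − F_out)/L = (356.72 − 70.328) / 161000 m = 1.779e-03 mm/s.
R = 1.779e-03 × 3600 = 6.40 mm/hr.
Over 9 h: total = 6.40 × 9 = 57.6 ≈ 58 mm.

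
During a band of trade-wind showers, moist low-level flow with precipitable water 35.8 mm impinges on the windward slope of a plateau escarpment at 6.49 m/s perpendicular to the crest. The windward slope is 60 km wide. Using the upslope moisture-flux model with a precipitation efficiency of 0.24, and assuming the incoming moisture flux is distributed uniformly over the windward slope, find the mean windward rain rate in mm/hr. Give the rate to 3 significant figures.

Incoming column moisture flux per unit ridge length: F = V × PW = 6.49 × 35.8 = 232.342 mm·m/s.
Spread over the 60 km slope with efficiency ε = 0.24: R = ε·F/W = 0.24 × 232.342 / 60000 m = 9.294e-04 mm/s.
R = 9.294e-04 × 3600 = 3.35 mm/hr.

R ≈ 3.35 mm/hr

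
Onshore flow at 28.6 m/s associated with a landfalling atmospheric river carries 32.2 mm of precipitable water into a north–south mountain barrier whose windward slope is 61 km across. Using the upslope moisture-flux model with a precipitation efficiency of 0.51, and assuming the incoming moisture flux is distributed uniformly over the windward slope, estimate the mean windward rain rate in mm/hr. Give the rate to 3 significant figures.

Incoming column moisture flux per unit ridge length: F = V × PW = 28.6 × 32.2 = 920.92 mm·m/s.
Spread over the 61 km slope with efficiency ε = 0.51: R = ε·F/W = 0.51 × 920.92 / 61000 m = 7.699e-03 mm/s.
R = 7.699e-03 × 3600 = 27.7 mm/hr.

R ≈ 27.7 mm/hr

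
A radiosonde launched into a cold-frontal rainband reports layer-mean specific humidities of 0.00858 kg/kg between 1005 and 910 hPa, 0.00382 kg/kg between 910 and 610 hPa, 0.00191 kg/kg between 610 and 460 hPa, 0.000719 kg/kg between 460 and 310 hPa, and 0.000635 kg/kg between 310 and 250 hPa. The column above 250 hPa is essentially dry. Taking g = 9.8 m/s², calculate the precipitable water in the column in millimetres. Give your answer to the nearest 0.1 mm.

PW ≈ 24.4 mm

Precipitable water is the column-integrated vapour mass per unit area: PW = (1/g) Σ q̄ Δp, with q in kg/kg and Δp in Pa (1 kg/m² of water = 1 mm).
Layer 1005–910 hPa: Δp = 95 hPa = 9500 Pa, q̄ = 0.00858 kg/kg → 0.00858 × 9500 / 9.8 = 8.32 mm
Layer 910–610 hPa: Δp = 300 hPa = 30000 Pa, q̄ = 0.00382 kg/kg → 0.00382 × 30000 / 9.8 = 11.69 mm
Layer 610–460 hPa: Δp = 150 hPa = 15000 Pa, q̄ = 0.00191 kg/kg → 0.00191 × 15000 / 9.8 = 2.92 mm
Layer 460–310 hPa: Δp = 150 hPa = 15000 Pa, q̄ = 0.000719 kg/kg → 0.000719 × 15000 / 9.8 = 1.10 mm
Layer 310–250 hPa: Δp = 60 hPa = 6000 Pa, q̄ = 0.000635 kg/kg → 0.000635 × 6000 / 9.8 = 0.39 mm
PW = 8.32 + 11.69 + 2.92 + 1.10 + 0.39 = 24.42 ≈ 24.4 mm.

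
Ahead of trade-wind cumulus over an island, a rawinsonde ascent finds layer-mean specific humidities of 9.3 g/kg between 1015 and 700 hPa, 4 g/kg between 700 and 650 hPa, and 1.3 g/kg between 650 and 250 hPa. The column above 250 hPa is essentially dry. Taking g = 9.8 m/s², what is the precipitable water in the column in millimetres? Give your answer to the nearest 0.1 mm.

Precipitable water is the column-integrated vapour mass per unit area: PW = (1/g) Σ q̄ Δp, with q in kg/kg and Δp in Pa (1 kg/m² of water = 1 mm).
Layer 1015–700 hPa: Δp = 315 hPa = 31500 Pa, q̄ = 0.0093 kg/kg → 0.0093 × 31500 / 9.8 = 29.89 mm
Layer 700–650 hPa: Δp = 50 hPa = 5000 Pa, q̄ = 0.004 kg/kg → 0.004 × 5000 / 9.8 = 2.04 mm
Layer 650–250 hPa: Δp = 400 hPa = 40000 Pa, q̄ = 0.0013 kg/kg → 0.0013 × 40000 / 9.8 = 5.31 mm
PW = 29.89 + 2.04 + 5.31 = 37.24 ≈ 37.2 mm.

PW ≈ 37.2 mm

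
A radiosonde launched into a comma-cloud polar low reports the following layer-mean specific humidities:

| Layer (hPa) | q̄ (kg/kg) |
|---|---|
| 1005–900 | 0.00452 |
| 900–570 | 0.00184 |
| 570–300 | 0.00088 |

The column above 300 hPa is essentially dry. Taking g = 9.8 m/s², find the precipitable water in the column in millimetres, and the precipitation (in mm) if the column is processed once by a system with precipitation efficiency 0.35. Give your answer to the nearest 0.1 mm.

Precipitable water is the column-integrated vapour mass per unit area: PW = (1/g) Σ q̄ Δp, with q in kg/kg and Δp in Pa (1 kg/m² of water = 1 mm).
Layer 1005–900 hPa: Δp = 105 hPa = 10500 Pa, q̄ = 0.00452 kg/kg → 0.00452 × 10500 / 9.8 = 4.84 mm
Layer 900–570 hPa: Δp = 330 hPa = 33000 Pa, q̄ = 0.00184 kg/kg → 0.00184 × 33000 / 9.8 = 6.20 mm
Layer 570–300 hPa: Δp = 270 hPa = 27000 Pa, q̄ = 0.00088 kg/kg → 0.00088 × 27000 / 9.8 = 2.42 mm
PW = 4.84 + 6.20 + 2.42 = 13.46 ≈ 13.5 mm.
Precipitation = ε × PW = 0.35 × 13.5 = 4.7 mm.

PW ≈ 13.5 mm; precipitation ≈ 4.7 mm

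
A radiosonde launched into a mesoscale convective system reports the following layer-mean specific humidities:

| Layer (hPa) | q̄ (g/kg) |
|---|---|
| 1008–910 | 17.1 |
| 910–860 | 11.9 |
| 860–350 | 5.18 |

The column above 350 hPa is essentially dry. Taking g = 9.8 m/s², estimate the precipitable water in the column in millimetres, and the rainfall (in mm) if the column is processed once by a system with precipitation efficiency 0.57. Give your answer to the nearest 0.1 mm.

Precipitable water is the column-integrated vapour mass per unit area: PW = (1/g) Σ q̄ Δp, with q in kg/kg and Δp in Pa (1 kg/m² of water = 1 mm).
Layer 1008–910 hPa: Δp = 98 hPa = 9800 Pa, q̄ = 0.0171 kg/kg → 0.0171 × 9800 / 9.8 = 17.10 mm
Layer 910–860 hPa: Δp = 50 hPa = 5000 Pa, q̄ = 0.0119 kg/kg → 0.0119 × 5000 / 9.8 = 6.07 mm
Layer 860–350 hPa: Δp = 510 hPa = 51000 Pa, q̄ = 0.00518 kg/kg → 0.00518 × 51000 / 9.8 = 26.96 mm
PW = 17.10 + 6.07 + 26.96 = 50.13 ≈ 50.1 mm.
Rainfall = ε × PW = 0.57 × 50.1 = 28.6 mm.

PW ≈ 50.1 mm; rainfall ≈ 28.6 mm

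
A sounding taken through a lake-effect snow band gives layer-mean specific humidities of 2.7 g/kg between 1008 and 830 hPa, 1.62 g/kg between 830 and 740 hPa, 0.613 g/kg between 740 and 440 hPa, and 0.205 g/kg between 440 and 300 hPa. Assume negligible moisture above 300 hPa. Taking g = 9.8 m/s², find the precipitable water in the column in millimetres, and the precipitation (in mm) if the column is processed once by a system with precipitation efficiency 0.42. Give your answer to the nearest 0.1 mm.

Precipitable water is the column-integrated vapour mass per unit area: PW = (1/g) Σ q̄ Δp, with q in kg/kg and Δp in Pa (1 kg/m² of water = 1 mm).
Layer 1008–830 hPa: Δp = 178 hPa = 17800 Pa, q̄ = 0.0027 kg/kg → 0.0027 × 17800 / 9.8 = 4.90 mm
Layer 830–740 hPa: Δp = 90 hPa = 9000 Pa, q̄ = 0.00162 kg/kg → 0.00162 × 9000 / 9.8 = 1.49 mm
Layer 740–440 hPa: Δp = 300 hPa = 30000 Pa, q̄ = 0.000613 kg/kg → 0.000613 × 30000 / 9.8 = 1.88 mm
Layer 440–300 hPa: Δp = 140 hPa = 14000 Pa, q̄ = 0.000205 kg/kg → 0.000205 × 14000 / 9.8 = 0.29 mm
PW = 4.90 + 1.49 + 1.88 + 0.29 = 8.56 ≈ 8.6 mm.
Precipitation = ε × PW = 0.42 × 8.6 = 3.6 mm.

PW ≈ 8.6 mm; precipitation ≈ 3.6 mm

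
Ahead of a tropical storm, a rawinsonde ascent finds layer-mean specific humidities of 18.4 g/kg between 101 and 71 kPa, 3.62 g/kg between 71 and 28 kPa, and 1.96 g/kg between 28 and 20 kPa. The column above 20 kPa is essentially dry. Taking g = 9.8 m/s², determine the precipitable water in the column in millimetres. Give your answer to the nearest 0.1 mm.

Precipitable water is the column-integrated vapour mass per unit area: PW = (1/g) Σ q̄ Δp, with q in kg/kg and Δp in Pa (1 kg/m² of water = 1 mm).
Layer 101–71 kPa: Δp = 300 hPa = 30000 Pa, q̄ = 0.0184 kg/kg → 0.0184 × 30000 / 9.8 = 56.33 mm
Layer 71–28 kPa: Δp = 430 hPa = 43000 Pa, q̄ = 0.00362 kg/kg → 0.00362 × 43000 / 9.8 = 15.88 mm
Layer 28–20 kPa: Δp = 80 hPa = 8000 Pa, q̄ = 0.00196 kg/kg → 0.00196 × 8000 / 9.8 = 1.60 mm
PW = 56.33 + 15.88 + 1.60 = 73.81 ≈ 73.8 mm.

PW ≈ 73.8 mm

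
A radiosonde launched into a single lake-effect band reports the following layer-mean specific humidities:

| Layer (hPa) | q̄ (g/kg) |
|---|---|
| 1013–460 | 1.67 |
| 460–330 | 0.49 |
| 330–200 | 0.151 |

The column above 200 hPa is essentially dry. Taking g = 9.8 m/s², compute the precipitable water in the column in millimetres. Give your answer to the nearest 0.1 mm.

PW ≈ 10.3 mm

Precipitable water is the column-integrated vapour mass per unit area: PW = (1/g) Σ q̄ Δp, with q in kg/kg and Δp in Pa (1 kg/m² of water = 1 mm).
Layer 1013–460 hPa: Δp = 553 hPa = 55300 Pa, q̄ = 0.00167 kg/kg → 0.00167 × 55300 / 9.8 = 9.42 mm
Layer 460–330 hPa: Δp = 130 hPa = 13000 Pa, q̄ = 0.00049 kg/kg → 0.00049 × 13000 / 9.8 = 0.65 mm
Layer 330–200 hPa: Δp = 130 hPa = 13000 Pa, q̄ = 0.000151 kg/kg → 0.000151 × 13000 / 9.8 = 0.20 mm
PW = 9.42 + 0.65 + 0.20 = 10.27 ≈ 10.3 mm.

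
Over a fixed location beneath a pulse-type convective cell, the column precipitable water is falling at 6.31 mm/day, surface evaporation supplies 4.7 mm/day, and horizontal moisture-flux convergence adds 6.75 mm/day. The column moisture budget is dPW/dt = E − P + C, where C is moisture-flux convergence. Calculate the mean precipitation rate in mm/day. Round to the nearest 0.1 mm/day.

dPW/dt = -6.31 mm/day.
P = E + C − dPW/dt = 4.7 + (6.75) − (-6.31) = 17.8 mm/day.

P ≈ 17.8 mm/day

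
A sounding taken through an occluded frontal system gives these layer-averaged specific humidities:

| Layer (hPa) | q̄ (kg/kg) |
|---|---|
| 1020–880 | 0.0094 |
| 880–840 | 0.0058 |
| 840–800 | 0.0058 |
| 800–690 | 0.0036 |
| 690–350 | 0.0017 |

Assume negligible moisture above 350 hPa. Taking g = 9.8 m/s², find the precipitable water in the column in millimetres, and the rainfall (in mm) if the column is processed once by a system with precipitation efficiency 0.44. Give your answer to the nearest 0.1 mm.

Precipitable water is the column-integrated vapour mass per unit area: PW = (1/g) Σ q̄ Δp, with q in kg/kg and Δp in Pa (1 kg/m² of water = 1 mm).
Layer 1020–880 hPa: Δp = 140 hPa = 14000 Pa, q̄ = 0.0094 kg/kg → 0.0094 × 14000 / 9.8 = 13.43 mm
Layer 880–840 hPa: Δp = 40 hPa = 4000 Pa, q̄ = 0.0058 kg/kg → 0.0058 × 4000 / 9.8 = 2.37 mm
Layer 840–800 hPa: Δp = 40 hPa = 4000 Pa, q̄ = 0.0058 kg/kg → 0.0058 × 4000 / 9.8 = 2.37 mm
Layer 800–690 hPa: Δp = 110 hPa = 11000 Pa, q̄ = 0.0036 kg/kg → 0.0036 × 11000 / 9.8 = 4.04 mm
Layer 690–350 hPa: Δp = 340 hPa = 34000 Pa, q̄ = 0.0017 kg/kg → 0.0017 × 34000 / 9.8 = 5.90 mm
PW = 13.43 + 2.37 + 2.37 + 4.04 + 5.90 = 28.11 ≈ 28.1 mm.
Rainfall = ε × PW = 0.44 × 28.1 = 12.4 mm.

PW ≈ 28.1 mm; rainfall ≈ 12.4 mm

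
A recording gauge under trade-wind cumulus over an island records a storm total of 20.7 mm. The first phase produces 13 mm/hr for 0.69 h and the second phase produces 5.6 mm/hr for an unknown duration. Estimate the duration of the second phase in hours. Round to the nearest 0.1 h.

Known phases: 13 × 0.69 = 8.97 mm.
Remaining depth = 20.7 − 8.97 = 11.73 mm.
Duration = 11.73 / 5.6 = 2.1 h.

duration ≈ 2.1 h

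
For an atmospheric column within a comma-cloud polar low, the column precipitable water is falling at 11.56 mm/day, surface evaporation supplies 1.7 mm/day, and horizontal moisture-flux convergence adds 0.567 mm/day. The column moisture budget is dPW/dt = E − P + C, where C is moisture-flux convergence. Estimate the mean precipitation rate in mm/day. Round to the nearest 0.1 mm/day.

dPW/dt = -11.56 mm/day.
P = E + C − dPW/dt = 1.7 + (0.567) − (-11.56) = 13.8 mm/day.

P ≈ 13.8 mm/day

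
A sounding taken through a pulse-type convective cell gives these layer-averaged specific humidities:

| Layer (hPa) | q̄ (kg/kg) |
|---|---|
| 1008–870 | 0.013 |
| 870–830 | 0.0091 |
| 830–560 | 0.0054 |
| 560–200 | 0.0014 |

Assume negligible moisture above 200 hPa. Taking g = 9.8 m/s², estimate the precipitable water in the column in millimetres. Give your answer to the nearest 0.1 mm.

PW ≈ 42.0 mm

Precipitable water is the column-integrated vapour mass per unit area: PW = (1/g) Σ q̄ Δp, with q in kg/kg and Δp in Pa (1 kg/m² of water = 1 mm).
Layer 1008–870 hPa: Δp = 138 hPa = 13800 Pa, q̄ = 0.013 kg/kg → 0.013 × 13800 / 9.8 = 18.31 mm
Layer 870–830 hPa: Δp = 40 hPa = 4000 Pa, q̄ = 0.0091 kg/kg → 0.0091 × 4000 / 9.8 = 3.71 mm
Layer 830–560 hPa: Δp = 270 hPa = 27000 Pa, q̄ = 0.0054 kg/kg → 0.0054 × 27000 / 9.8 = 14.88 mm
Layer 560–200 hPa: Δp = 360 hPa = 36000 Pa, q̄ = 0.0014 kg/kg → 0.0014 × 36000 / 9.8 = 5.14 mm
PW = 18.31 + 3.71 + 14.88 + 5.14 = 42.04 ≈ 42.0 mm.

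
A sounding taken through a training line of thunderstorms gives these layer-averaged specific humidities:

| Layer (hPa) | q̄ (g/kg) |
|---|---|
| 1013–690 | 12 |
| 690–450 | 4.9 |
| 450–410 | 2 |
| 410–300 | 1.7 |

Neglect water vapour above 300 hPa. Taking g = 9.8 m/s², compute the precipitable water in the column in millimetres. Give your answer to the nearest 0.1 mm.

PW ≈ 54.3 mm

Precipitable water is the column-integrated vapour mass per unit area: PW = (1/g) Σ q̄ Δp, with q in kg/kg and Δp in Pa (1 kg/m² of water = 1 mm).
Layer 1013–690 hPa: Δp = 323 hPa = 32300 Pa, q̄ = 0.012 kg/kg → 0.012 × 32300 / 9.8 = 39.55 mm
Layer 690–450 hPa: Δp = 240 hPa = 24000 Pa, q̄ = 0.0049 kg/kg → 0.0049 × 24000 / 9.8 = 12.00 mm
Layer 450–410 hPa: Δp = 40 hPa = 4000 Pa, q̄ = 0.002 kg/kg → 0.002 × 4000 / 9.8 = 0.82 mm
Layer 410–300 hPa: Δp = 110 hPa = 11000 Pa, q̄ = 0.0017 kg/kg → 0.0017 × 11000 / 9.8 = 1.91 mm
PW = 39.55 + 12.00 + 0.82 + 1.91 = 54.28 ≈ 54.3 mm.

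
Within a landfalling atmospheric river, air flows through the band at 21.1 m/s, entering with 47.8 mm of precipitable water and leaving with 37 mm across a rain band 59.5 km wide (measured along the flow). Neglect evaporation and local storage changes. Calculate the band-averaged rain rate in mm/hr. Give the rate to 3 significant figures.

Column moisture flux per unit crosswind length is F = V × PW.
Inflow: F_in = 21.1 × 47.8 = 1008.58 mm·m/s
Outflow: F_out = 21.1 × 37 = 780.7 mm·m/s
Steady-state rate R = (F_in − F_out)/L = (1008.58 − 780.7) / 59500 m = 3.830e-03 mm/s.
R = 3.830e-03 × 3600 = 13.8 mm/hr.

R ≈ 13.8 mm/hr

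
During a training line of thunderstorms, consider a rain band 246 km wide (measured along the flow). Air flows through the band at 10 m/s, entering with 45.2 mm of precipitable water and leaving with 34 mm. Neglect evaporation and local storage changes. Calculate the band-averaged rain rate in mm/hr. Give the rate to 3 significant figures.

R ≈ 1.64 mm/hr

Column moisture flux per unit crosswind length is F = V × PW.
Inflow: F_in = 10 × 45.2 = 452 mm·m/s
Outflow: F_out = 10 × 34 = 340 mm·m/s
Steady-state rate R = (F_in − F_out)/L = (452 − 340) / 246000 m = 4.553e-04 mm/s.
R = 4.553e-04 × 3600 = 1.64 mm/hr.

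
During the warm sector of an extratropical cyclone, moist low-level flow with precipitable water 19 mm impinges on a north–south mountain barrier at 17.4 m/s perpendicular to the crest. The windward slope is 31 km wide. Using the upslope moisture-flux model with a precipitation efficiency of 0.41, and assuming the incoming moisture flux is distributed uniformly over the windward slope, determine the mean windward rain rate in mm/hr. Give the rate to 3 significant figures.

R ≈ 15.7 mm/hr

Incoming column moisture flux per unit ridge length: F = V × PW = 17.4 × 19 = 330.6 mm·m/s.
Spread over the 31 km slope with efficiency ε = 0.41: R = ε·F/W = 0.41 × 330.6 / 31000 m = 4.372e-03 mm/s.
R = 4.372e-03 × 3600 = 15.7 mm/hr.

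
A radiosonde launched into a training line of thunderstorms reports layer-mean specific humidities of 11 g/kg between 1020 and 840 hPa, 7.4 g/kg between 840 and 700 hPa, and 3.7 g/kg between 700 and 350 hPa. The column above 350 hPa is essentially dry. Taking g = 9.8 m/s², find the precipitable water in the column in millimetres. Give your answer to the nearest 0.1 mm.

PW ≈ 44.0 mm

Precipitable water is the column-integrated vapour mass per unit area: PW = (1/g) Σ q̄ Δp, with q in kg/kg and Δp in Pa (1 kg/m² of water = 1 mm).
Layer 1020–840 hPa: Δp = 180 hPa = 18000 Pa, q̄ = 0.011 kg/kg → 0.011 × 18000 / 9.8 = 20.20 mm
Layer 840–700 hPa: Δp = 140 hPa = 14000 Pa, q̄ = 0.0074 kg/kg → 0.0074 × 14000 / 9.8 = 10.57 mm
Layer 700–350 hPa: Δp = 350 hPa = 35000 Pa, q̄ = 0.0037 kg/kg → 0.0037 × 35000 / 9.8 = 13.21 mm
PW = 20.20 + 10.57 + 13.21 = 43.98 ≈ 44.0 mm.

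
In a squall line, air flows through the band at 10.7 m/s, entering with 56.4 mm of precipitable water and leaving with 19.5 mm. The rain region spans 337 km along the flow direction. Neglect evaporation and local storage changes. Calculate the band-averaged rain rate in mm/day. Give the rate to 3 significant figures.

Column moisture flux per unit crosswind length is F = V × PW.
Inflow: F_in = 10.7 × 56.4 = 603.48 mm·m/s
Outflow: F_out = 10.7 × 19.5 = 208.65 mm·m/s
Steady-state rate R = (F_in − F_out)/L = (603.48 − 208.65) / 337000 m = 1.172e-03 mm/s.
R = 1.172e-03 × 3600 × 24 = 101 mm/day.

R ≈ 101 mm/day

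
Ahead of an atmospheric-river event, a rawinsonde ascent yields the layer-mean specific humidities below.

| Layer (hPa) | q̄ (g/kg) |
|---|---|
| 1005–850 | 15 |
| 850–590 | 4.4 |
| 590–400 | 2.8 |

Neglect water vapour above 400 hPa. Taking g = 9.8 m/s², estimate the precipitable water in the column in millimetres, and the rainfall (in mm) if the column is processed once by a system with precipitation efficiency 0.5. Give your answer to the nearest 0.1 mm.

Precipitable water is the column-integrated vapour mass per unit area: PW = (1/g) Σ q̄ Δp, with q in kg/kg and Δp in Pa (1 kg/m² of water = 1 mm).
Layer 1005–850 hPa: Δp = 155 hPa = 15500 Pa, q̄ = 0.015 kg/kg → 0.015 × 15500 / 9.8 = 23.72 mm
Layer 850–590 hPa: Δp = 260 hPa = 26000 Pa, q̄ = 0.0044 kg/kg → 0.0044 × 26000 / 9.8 = 11.67 mm
Layer 590–400 hPa: Δp = 190 hPa = 19000 Pa, q̄ = 0.0028 kg/kg → 0.0028 × 19000 / 9.8 = 5.43 mm
PW = 23.72 + 11.67 + 5.43 = 40.82 ≈ 40.8 mm.
Rainfall = ε × PW = 0.5 × 40.8 = 20.4 mm.

PW ≈ 40.8 mm; rainfall ≈ 20.4 mm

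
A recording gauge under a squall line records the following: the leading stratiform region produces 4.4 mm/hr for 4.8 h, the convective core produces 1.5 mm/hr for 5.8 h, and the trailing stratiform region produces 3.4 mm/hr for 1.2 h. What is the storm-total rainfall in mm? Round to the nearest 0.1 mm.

Total = Σ Rᵢ Δtᵢ = 4.4 × 4.8 + 1.5 × 5.8 + 3.4 × 1.2
      = 21.12 + 8.7 + 4.08 = 33.9 mm.

total ≈ 33.9 mm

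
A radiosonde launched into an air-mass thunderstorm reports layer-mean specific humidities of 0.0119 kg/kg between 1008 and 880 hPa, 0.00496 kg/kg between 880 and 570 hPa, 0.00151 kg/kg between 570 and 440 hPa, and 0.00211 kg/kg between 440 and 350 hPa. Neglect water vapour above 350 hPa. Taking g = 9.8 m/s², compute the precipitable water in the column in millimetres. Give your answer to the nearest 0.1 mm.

PW ≈ 35.2 mm

Precipitable water is the column-integrated vapour mass per unit area: PW = (1/g) Σ q̄ Δp, with q in kg/kg and Δp in Pa (1 kg/m² of water = 1 mm).
Layer 1008–880 hPa: Δp = 128 hPa = 12800 Pa, q̄ = 0.0119 kg/kg → 0.0119 × 12800 / 9.8 = 15.54 mm
Layer 880–570 hPa: Δp = 310 hPa = 31000 Pa, q̄ = 0.00496 kg/kg → 0.00496 × 31000 / 9.8 = 15.69 mm
Layer 570–440 hPa: Δp = 130 hPa = 13000 Pa, q̄ = 0.00151 kg/kg → 0.00151 × 13000 / 9.8 = 2.00 mm
Layer 440–350 hPa: Δp = 90 hPa = 9000 Pa, q̄ = 0.00211 kg/kg → 0.00211 × 9000 / 9.8 = 1.94 mm
PW = 15.54 + 15.69 + 2.00 + 1.94 = 35.17 ≈ 35.2 mm.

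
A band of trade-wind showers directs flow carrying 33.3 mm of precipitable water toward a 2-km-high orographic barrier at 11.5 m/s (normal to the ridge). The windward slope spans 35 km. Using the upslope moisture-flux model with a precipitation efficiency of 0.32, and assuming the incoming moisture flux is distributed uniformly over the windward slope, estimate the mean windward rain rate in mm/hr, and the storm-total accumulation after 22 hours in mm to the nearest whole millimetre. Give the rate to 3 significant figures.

Incoming column moisture flux per unit ridge length: F = V × PW = 11.5 × 33.3 = 382.95 mm·m/s.
Spread over the 35 km slope with efficiency ε = 0.32: R = ε·F/W = 0.32 × 382.95 / 35000 m = 3.501e-03 mm/s.
R = 3.501e-03 × 3600 = 12.6 mm/hr.
Over 22 h: total = 12.6 × 22 = 277.2 ≈ 277 mm.

R ≈ 12.6 mm/hr; total ≈ 277 mm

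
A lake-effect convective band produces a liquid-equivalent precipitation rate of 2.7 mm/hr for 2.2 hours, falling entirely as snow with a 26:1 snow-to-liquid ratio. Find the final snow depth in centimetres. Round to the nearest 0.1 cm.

snow depth ≈ 15.4 cm

Liquid-equivalent depth = 2.7 × 2.2 = 5.94 mm.
Snow depth = 5.94 mm × 26 = 154.44 mm = 15.4 cm.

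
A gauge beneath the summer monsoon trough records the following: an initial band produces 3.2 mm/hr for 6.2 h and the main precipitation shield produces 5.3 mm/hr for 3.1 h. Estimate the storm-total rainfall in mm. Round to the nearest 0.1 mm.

total ≈ 36.3 mm

Total = Σ Rᵢ Δtᵢ = 3.2 × 6.2 + 5.3 × 3.1
      = 19.84 + 16.43 = 36.3 mm.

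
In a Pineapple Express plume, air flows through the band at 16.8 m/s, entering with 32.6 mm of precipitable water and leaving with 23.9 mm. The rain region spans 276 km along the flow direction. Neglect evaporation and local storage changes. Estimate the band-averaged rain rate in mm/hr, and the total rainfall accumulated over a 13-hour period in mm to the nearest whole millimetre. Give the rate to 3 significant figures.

R ≈ 1.91 mm/hr; total ≈ 25 mm

Column moisture flux per unit crosswind length is F = V × PW.
Inflow: F_in = 16.8 × 32.6 = 547.68 mm·m/s
Outflow: F_out = 16.8 × 23.9 = 401.52 mm·m/s
Steady-state rate R = (F_in − F_out)/L = (547.68 − 401.52) / 276000 m = 5.296e-04 mm/s.
R = 5.296e-04 × 3600 = 1.91 mm/hr.
Over 13 h: total = 1.91 × 13 = 24.83 ≈ 25 mm.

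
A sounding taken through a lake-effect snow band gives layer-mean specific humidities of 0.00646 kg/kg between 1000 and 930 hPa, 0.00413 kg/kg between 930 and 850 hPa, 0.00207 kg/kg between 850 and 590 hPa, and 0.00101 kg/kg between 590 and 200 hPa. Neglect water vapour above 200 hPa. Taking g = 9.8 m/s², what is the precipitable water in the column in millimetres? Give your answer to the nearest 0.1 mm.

Precipitable water is the column-integrated vapour mass per unit area: PW = (1/g) Σ q̄ Δp, with q in kg/kg and Δp in Pa (1 kg/m² of water = 1 mm).
Layer 1000–930 hPa: Δp = 70 hPa = 7000 Pa, q̄ = 0.00646 kg/kg → 0.00646 × 7000 / 9.8 = 4.61 mm
Layer 930–850 hPa: Δp = 80 hPa = 8000 Pa, q̄ = 0.00413 kg/kg → 0.00413 × 8000 / 9.8 = 3.37 mm
Layer 850–590 hPa: Δp = 260 hPa = 26000 Pa, q̄ = 0.00207 kg/kg → 0.00207 × 26000 / 9.8 = 5.49 mm
Layer 590–200 hPa: Δp = 390 hPa = 39000 Pa, q̄ = 0.00101 kg/kg → 0.00101 × 39000 / 9.8 = 4.02 mm
PW = 4.61 + 3.37 + 5.49 + 4.02 = 17.49 ≈ 17.5 mm.

PW ≈ 17.5 mm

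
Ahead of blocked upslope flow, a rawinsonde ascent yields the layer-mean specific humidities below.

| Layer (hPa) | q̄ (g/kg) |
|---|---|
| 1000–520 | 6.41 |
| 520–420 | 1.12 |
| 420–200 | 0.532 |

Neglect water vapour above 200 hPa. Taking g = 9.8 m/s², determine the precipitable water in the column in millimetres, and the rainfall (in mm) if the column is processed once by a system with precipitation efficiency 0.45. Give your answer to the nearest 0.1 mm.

Precipitable water is the column-integrated vapour mass per unit area: PW = (1/g) Σ q̄ Δp, with q in kg/kg and Δp in Pa (1 kg/m² of water = 1 mm).
Layer 1000–520 hPa: Δp = 480 hPa = 48000 Pa, q̄ = 0.00641 kg/kg → 0.00641 × 48000 / 9.8 = 31.40 mm
Layer 520–420 hPa: Δp = 100 hPa = 10000 Pa, q̄ = 0.00112 kg/kg → 0.00112 × 10000 / 9.8 = 1.14 mm
Layer 420–200 hPa: Δp = 220 hPa = 22000 Pa, q̄ = 0.000532 kg/kg → 0.000532 × 22000 / 9.8 = 1.19 mm
PW = 31.40 + 1.14 + 1.19 = 33.73 ≈ 33.7 mm.
Rainfall = ε × PW = 0.45 × 33.7 = 15.2 mm.

PW ≈ 33.7 mm; rainfall ≈ 15.2 mm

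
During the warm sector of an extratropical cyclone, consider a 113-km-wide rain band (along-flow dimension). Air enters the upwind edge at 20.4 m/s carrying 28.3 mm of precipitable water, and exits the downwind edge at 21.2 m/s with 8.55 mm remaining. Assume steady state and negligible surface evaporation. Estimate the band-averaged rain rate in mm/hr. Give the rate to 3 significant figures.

R ≈ 12.6 mm/hr

Column moisture flux per unit crosswind length is F = V × PW.
Inflow: F_in = 20.4 × 28.3 = 577.32 mm·m/s
Outflow: F_out = 21.2 × 8.55 = 181.26 mm·m/s
Steady-state rate R = (F_in − F_out)/L = (577.32 − 181.26) / 113000 m = 3.505e-03 mm/s.
R = 3.505e-03 × 3600 = 12.6 mm/hr.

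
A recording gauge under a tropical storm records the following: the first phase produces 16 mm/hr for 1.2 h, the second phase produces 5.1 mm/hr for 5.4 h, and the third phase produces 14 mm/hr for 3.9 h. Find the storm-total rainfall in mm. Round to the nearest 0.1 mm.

Total = Σ Rᵢ Δtᵢ = 16 × 1.2 + 5.1 × 5.4 + 14 × 3.9
      = 19.2 + 27.54 + 54.6 = 101.3 mm.

total ≈ 101.3 mm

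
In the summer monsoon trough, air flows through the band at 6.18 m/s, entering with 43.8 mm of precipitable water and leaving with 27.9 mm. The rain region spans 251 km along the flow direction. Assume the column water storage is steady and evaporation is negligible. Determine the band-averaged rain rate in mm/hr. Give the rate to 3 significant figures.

R ≈ 1.41 mm/hr

Column moisture flux per unit crosswind length is F = V × PW.
Inflow: F_in = 6.18 × 43.8 = 270.684 mm·m/s
Outflow: F_out = 6.18 × 27.9 = 172.422 mm·m/s
Steady-state rate R = (F_in − F_out)/L = (270.684 − 172.422) / 251000 m = 3.915e-04 mm/s.
R = 3.915e-04 × 3600 = 1.41 mm/hr.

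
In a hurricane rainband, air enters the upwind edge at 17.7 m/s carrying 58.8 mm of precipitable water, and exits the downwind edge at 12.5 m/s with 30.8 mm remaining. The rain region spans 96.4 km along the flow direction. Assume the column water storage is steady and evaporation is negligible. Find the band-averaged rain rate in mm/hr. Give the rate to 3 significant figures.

R ≈ 24.5 mm/hr

Column moisture flux per unit crosswind length is F = V × PW.
Inflow: F_in = 17.7 × 58.8 = 1040.76 mm·m/s
Outflow: F_out = 12.5 × 30.8 = 385 mm·m/s
Steady-state rate R = (F_in − F_out)/L = (1040.76 − 385) / 96400 m = 6.802e-03 mm/s.
R = 6.802e-03 × 3600 = 24.5 mm/hr.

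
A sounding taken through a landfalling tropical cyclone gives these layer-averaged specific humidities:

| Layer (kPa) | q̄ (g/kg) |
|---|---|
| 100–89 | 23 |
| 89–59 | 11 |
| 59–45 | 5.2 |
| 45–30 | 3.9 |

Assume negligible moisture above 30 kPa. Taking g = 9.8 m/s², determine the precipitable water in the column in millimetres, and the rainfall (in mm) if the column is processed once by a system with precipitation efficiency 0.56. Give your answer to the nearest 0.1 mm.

PW ≈ 72.9 mm; rainfall ≈ 40.8 mm

Precipitable water is the column-integrated vapour mass per unit area: PW = (1/g) Σ q̄ Δp, with q in kg/kg and Δp in Pa (1 kg/m² of water = 1 mm).
Layer 100–89 kPa: Δp = 110 hPa = 11000 Pa, q̄ = 0.023 kg/kg → 0.023 × 11000 / 9.8 = 25.82 mm
Layer 89–59 kPa: Δp = 300 hPa = 30000 Pa, q̄ = 0.011 kg/kg → 0.011 × 30000 / 9.8 = 33.67 mm
Layer 59–45 kPa: Δp = 140 hPa = 14000 Pa, q̄ = 0.0052 kg/kg → 0.0052 × 14000 / 9.8 = 7.43 mm
Layer 45–30 kPa: Δp = 150 hPa = 15000 Pa, q̄ = 0.0039 kg/kg → 0.0039 × 15000 / 9.8 = 5.97 mm
PW = 25.82 + 33.67 + 7.43 + 5.97 = 72.89 ≈ 72.9 mm.
Rainfall = ε × PW = 0.56 × 72.9 = 40.8 mm.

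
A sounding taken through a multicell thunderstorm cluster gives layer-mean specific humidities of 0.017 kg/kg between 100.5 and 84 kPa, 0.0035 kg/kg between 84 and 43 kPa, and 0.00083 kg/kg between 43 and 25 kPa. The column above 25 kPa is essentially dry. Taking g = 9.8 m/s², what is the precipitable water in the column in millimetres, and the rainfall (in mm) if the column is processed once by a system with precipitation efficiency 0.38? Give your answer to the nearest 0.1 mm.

Precipitable water is the column-integrated vapour mass per unit area: PW = (1/g) Σ q̄ Δp, with q in kg/kg and Δp in Pa (1 kg/m² of water = 1 mm).
Layer 100.5–84 kPa: Δp = 165 hPa = 16500 Pa, q̄ = 0.017 kg/kg → 0.017 × 16500 / 9.8 = 28.62 mm
Layer 84–43 kPa: Δp = 410 hPa = 41000 Pa, q̄ = 0.0035 kg/kg → 0.0035 × 41000 / 9.8 = 14.64 mm
Layer 43–25 kPa: Δp = 180 hPa = 18000 Pa, q̄ = 0.00083 kg/kg → 0.00083 × 18000 / 9.8 = 1.52 mm
PW = 28.62 + 14.64 + 1.52 = 44.78 ≈ 44.8 mm.
Rainfall = ε × PW = 0.38 × 44.8 = 17.0 mm.

PW ≈ 44.8 mm; rainfall ≈ 17.0 mm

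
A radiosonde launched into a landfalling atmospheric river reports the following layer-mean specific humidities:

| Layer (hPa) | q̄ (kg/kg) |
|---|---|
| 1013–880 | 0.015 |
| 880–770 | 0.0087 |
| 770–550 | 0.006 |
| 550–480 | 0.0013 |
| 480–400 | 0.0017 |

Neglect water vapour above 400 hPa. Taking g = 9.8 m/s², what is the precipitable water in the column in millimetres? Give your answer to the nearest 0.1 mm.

Precipitable water is the column-integrated vapour mass per unit area: PW = (1/g) Σ q̄ Δp, with q in kg/kg and Δp in Pa (1 kg/m² of water = 1 mm).
Layer 1013–880 hPa: Δp = 133 hPa = 13300 Pa, q̄ = 0.015 kg/kg → 0.015 × 13300 / 9.8 = 20.36 mm
Layer 880–770 hPa: Δp = 110 hPa = 11000 Pa, q̄ = 0.0087 kg/kg → 0.0087 × 11000 / 9.8 = 9.77 mm
Layer 770–550 hPa: Δp = 220 hPa = 22000 Pa, q̄ = 0.006 kg/kg → 0.006 × 22000 / 9.8 = 13.47 mm
Layer 550–480 hPa: Δp = 70 hPa = 7000 Pa, q̄ = 0.0013 kg/kg → 0.0013 × 7000 / 9.8 = 0.93 mm
Layer 480–400 hPa: Δp = 80 hPa = 8000 Pa, q̄ = 0.0017 kg/kg → 0.0017 × 8000 / 9.8 = 1.39 mm
PW = 20.36 + 9.77 + 13.47 + 0.93 + 1.39 = 45.92 ≈ 45.9 mm.

PW ≈ 45.9 mm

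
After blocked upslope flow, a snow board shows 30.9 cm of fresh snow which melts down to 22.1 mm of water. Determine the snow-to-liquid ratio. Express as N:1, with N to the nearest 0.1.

Ratio = snow depth / SWE = 309 mm / 22.1 mm = 14.0, i.e. 14.0:1.

ratio ≈ 14.0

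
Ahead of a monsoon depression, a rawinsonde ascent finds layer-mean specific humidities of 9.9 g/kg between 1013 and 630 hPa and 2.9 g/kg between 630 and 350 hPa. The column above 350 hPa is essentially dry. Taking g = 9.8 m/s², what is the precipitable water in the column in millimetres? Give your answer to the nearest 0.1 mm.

Precipitable water is the column-integrated vapour mass per unit area: PW = (1/g) Σ q̄ Δp, with q in kg/kg and Δp in Pa (1 kg/m² of water = 1 mm).
Layer 1013–630 hPa: Δp = 383 hPa = 38300 Pa, q̄ = 0.0099 kg/kg → 0.0099 × 38300 / 9.8 = 38.69 mm
Layer 630–350 hPa: Δp = 280 hPa = 28000 Pa, q̄ = 0.0029 kg/kg → 0.0029 × 28000 / 9.8 = 8.29 mm
PW = 38.69 + 8.29 = 46.98 ≈ 47.0 mm.

PW ≈ 47.0 mm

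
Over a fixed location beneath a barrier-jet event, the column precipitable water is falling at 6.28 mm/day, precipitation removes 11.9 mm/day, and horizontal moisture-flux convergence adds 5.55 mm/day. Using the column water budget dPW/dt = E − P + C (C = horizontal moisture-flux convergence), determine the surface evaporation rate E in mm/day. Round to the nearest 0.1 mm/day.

dPW/dt = -6.28 mm/day.
E = dPW/dt + P − C = (-6.28) + 11.9 − (5.55) = 0.1 mm/day.

E ≈ 0.1 mm/day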